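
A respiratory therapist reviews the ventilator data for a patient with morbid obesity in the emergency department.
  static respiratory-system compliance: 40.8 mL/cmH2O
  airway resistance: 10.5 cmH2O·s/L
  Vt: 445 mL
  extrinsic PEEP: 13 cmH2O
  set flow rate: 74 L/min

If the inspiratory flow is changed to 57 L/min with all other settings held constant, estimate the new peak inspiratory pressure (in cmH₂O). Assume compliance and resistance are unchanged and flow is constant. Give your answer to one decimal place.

Flow: 74 L/min ÷ 60 = 1.2333 L/s.
New flow: 57 L/min ÷ 60 = 0.95 L/s.
PIP = Vt/C + R·V̇ + PEEP (constant-flow equation of motion).
Only the resistive term changes: ΔPIP = R × ΔV̇ = 10.5 × (0.95 − 1.2333) = 10.5 × -0.2833 = -2.975 cmH2O.
Original PIP = 445/40.8 + 10.5×1.2333 + 13 = 36.857 cmH2O; new PIP = 36.857 + (-2.975) = 33.882 cmH2O.

33.9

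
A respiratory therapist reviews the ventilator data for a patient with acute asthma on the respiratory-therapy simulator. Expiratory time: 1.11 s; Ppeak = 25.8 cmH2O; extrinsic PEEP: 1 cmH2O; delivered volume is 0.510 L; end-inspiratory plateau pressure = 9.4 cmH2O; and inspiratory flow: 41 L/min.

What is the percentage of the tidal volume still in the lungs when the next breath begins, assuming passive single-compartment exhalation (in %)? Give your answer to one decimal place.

46.7

Flow: 41 L/min ÷ 60 = 0.6833 L/s.
R = (PIP − Pplat)/V̇ = (25.8 − 9.4) / 0.6833 = 16.4/0.6833 = 24.001 cmH2O·s/L.
C = Vt/(Pplat − PEEP) = 510.0 / (9.4 − 1) = 510.0/8.4 = 60.714 mL/cmH2O.
τ = R × C = 24.001 × 0.06071 L/cmH2O = 1.457 s.
Fraction remaining at end-expiration = e^(−Te/τ) = e^(−1.11/1.457) = 0.4668 → 46.68%.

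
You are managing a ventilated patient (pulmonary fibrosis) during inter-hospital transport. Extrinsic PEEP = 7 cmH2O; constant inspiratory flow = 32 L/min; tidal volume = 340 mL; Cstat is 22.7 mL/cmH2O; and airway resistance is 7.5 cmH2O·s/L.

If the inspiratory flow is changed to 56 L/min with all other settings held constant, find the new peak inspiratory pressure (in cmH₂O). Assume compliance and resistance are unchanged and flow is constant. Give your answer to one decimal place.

Flow: 32 L/min ÷ 60 = 0.5333 L/s.
New flow: 56 L/min ÷ 60 = 0.9333 L/s.
PIP = Vt/C + R·V̇ + PEEP (constant-flow equation of motion).
Only the resistive term changes: ΔPIP = R × ΔV̇ = 7.5 × (0.9333 − 0.5333) = 7.5 × 0.4 = 3.0 cmH2O.
Original PIP = 340/22.7 + 7.5×0.5333 + 7 = 25.978 cmH2O; new PIP = 25.978 + (3.0) = 28.978 cmH2O.

29.0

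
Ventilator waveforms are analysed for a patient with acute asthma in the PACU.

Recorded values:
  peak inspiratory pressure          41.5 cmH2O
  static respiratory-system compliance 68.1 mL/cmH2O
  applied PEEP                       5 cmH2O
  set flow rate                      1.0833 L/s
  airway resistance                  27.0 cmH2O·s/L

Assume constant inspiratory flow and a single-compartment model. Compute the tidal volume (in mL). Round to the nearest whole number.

494

Equation of motion (constant flow): PIP = Vt/C + R·V̇ + PEEP.
Vt/C = PIP − R·V̇ − PEEP = 41.5 − 29.249 − 5 = 7.251 cmH2O.
Vt = C × 7.251 = 68.1 × 7.251 = 493.79 mL.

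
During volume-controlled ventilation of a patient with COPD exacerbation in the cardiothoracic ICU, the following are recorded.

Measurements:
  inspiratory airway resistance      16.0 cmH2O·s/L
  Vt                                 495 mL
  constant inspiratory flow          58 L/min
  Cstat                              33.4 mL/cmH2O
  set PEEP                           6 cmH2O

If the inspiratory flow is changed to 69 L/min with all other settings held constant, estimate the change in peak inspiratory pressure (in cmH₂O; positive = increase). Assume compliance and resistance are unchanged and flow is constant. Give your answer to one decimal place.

2.9

Flow: 58 L/min ÷ 60 = 0.9667 L/s.
New flow: 69 L/min ÷ 60 = 1.15 L/s.
PIP = Vt/C + R·V̇ + PEEP (constant-flow equation of motion).
Only the resistive term changes: ΔPIP = R × ΔV̇ = 16.0 × (1.15 − 0.9667) = 16.0 × 0.1833 = 2.933 cmH2O.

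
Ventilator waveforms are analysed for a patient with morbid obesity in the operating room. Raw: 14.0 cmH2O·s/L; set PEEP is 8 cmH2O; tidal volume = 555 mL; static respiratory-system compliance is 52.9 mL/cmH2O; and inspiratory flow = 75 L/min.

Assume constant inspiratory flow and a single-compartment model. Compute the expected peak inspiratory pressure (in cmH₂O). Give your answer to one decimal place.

36.0

Flow: 75 L/min ÷ 60 = 1.25 L/s.
Equation of motion (constant flow): PIP = Vt/C + R·V̇ + PEEP.
PIP = 555/52.9 + 14.0×1.25 + 8 = 10.491 + 17.5 + 8 = 35.991 cmH2O.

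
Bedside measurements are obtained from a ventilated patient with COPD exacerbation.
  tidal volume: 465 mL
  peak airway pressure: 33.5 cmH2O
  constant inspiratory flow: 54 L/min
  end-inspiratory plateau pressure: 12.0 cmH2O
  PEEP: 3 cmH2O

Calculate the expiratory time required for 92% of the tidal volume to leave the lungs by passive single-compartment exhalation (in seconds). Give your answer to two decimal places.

3.12

Flow: 54 L/min ÷ 60 = 0.9 L/s.
R = (PIP − Pplat)/V̇ = (33.5 − 12.0) / 0.9 = 21.5/0.9 = 23.889 cmH2O·s/L.
C = Vt/(Pplat − PEEP) = 465.0 / (12.0 − 3) = 465.0/9.0 = 51.667 mL/cmH2O.
τ = R × C = 23.889 × 0.05167 L/cmH2O = 1.234 s.
t = −τ·ln(1 − 0.92) = −1.234·ln(0.08) = 3.117 s.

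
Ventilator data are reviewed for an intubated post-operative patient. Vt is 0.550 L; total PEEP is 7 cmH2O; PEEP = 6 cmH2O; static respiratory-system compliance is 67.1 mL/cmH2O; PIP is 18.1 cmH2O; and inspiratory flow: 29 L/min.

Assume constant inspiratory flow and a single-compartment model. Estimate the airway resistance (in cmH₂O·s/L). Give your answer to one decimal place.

6.0

Flow: 29 L/min ÷ 60 = 0.4833 L/s.
Total PEEP = 7 cmH2O (set 6 + intrinsic 1); this is the baseline alveolar pressure.
Equation of motion (constant flow): PIP = Vt/C + R·V̇ + PEEP.
R·V̇ = PIP − Vt/C − PEEP = 18.1 − 550/67.1 − 7 = 18.1 − 8.197 − 7 = 2.903 cmH2O.
R = 2.903 / 0.4833 = 6.007 cmH2O·s/L.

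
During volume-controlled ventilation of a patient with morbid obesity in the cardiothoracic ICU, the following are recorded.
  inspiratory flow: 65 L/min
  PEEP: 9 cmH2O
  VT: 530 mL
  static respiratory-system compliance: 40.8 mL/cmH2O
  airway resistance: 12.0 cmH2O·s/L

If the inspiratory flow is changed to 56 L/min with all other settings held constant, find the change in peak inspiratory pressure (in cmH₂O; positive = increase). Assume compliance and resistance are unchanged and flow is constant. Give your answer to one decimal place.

-1.8

Flow: 65 L/min ÷ 60 = 1.0833 L/s.
New flow: 56 L/min ÷ 60 = 0.9333 L/s.
PIP = Vt/C + R·V̇ + PEEP (constant-flow equation of motion).
Only the resistive term changes: ΔPIP = R × ΔV̇ = 12.0 × (0.9333 − 1.0833) = 12.0 × -0.15 = -1.8 cmH2O.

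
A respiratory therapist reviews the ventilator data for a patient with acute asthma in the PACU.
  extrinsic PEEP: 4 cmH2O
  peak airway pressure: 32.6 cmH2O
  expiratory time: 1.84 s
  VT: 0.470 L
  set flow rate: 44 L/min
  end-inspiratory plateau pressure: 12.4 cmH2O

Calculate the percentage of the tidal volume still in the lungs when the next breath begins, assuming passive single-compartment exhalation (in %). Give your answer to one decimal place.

Flow: 44 L/min ÷ 60 = 0.7333 L/s.
R = (PIP − Pplat)/V̇ = (32.6 − 12.4) / 0.7333 = 20.2/0.7333 = 27.547 cmH2O·s/L.
C = Vt/(Pplat − PEEP) = 470.0 / (12.4 − 4) = 470.0/8.4 = 55.952 mL/cmH2O.
τ = R × C = 27.547 × 0.05595 L/cmH2O = 1.541 s.
Fraction remaining at end-expiration = e^(−Te/τ) = e^(−1.84/1.541) = 0.303 → 30.3%.

30.3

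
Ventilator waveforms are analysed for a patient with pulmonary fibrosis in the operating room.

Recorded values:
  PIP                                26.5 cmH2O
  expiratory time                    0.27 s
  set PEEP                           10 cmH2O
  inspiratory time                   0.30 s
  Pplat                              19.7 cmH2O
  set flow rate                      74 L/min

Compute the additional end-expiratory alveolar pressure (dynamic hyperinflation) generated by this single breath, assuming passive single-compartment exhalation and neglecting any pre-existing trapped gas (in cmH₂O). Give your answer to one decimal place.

2.7

Flow: 74 L/min ÷ 60 = 1.2333 L/s.
Vt = flow × Ti = 1.2333 L/s × 0.30 s × 1000 mL/L = 369.99 mL.
R = (PIP − Pplat)/V̇ = (26.5 − 19.7) / 1.2333 = 6.8/1.2333 = 5.514 cmH2O·s/L.
C = Vt/(Pplat − PEEP) = 369.99 / (19.7 − 10) = 369.99/9.7 = 38.143 mL/cmH2O.
τ = R × C = 5.514 × 0.03814 L/cmH2O = 0.2103 s.
Fraction remaining = e^(−Te/τ) = e^(−0.27/0.2103) = 0.277; trapped volume = 369.99 × 0.277 = 102.49 mL.
Additional alveolar pressure from trapping ≈ V_trapped / C = 102.49 / 38.143 = 2.687 cmH2O.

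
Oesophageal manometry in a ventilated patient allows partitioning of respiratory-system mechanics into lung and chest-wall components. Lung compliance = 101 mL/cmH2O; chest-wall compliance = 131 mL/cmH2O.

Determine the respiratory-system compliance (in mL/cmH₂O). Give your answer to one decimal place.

Lung and chest wall are elastances in series: 1/Crs = 1/CL + 1/Ccw.
1/Crs = 1/101 + 1/131 = 0.01753.
Crs = 57.045 mL/cmH2O.

57.0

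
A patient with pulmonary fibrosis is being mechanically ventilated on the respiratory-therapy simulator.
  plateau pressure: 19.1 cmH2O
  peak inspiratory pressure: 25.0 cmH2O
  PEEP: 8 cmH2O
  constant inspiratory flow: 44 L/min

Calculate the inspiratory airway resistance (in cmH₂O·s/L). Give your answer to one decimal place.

Flow: 44 L/min ÷ 60 = 0.7333 L/s.
Raw = (PIP − Pplat) / flow = (25.0 − 19.1) / 0.7333 = 5.9 / 0.7333 = 8.046 cmH2O·s/L.

8.0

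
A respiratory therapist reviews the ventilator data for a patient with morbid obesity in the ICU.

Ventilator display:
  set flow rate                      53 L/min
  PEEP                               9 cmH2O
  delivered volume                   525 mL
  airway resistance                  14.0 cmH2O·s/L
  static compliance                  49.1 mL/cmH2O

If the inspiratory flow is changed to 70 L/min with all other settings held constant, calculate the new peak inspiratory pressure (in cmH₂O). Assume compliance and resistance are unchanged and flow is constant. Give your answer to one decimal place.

36.0

Flow: 53 L/min ÷ 60 = 0.8833 L/s.
New flow: 70 L/min ÷ 60 = 1.1667 L/s.
PIP = Vt/C + R·V̇ + PEEP (constant-flow equation of motion).
Only the resistive term changes: ΔPIP = R × ΔV̇ = 14.0 × (1.1667 − 0.8833) = 14.0 × 0.2834 = 3.968 cmH2O.
Original PIP = 525/49.1 + 14.0×0.8833 + 9 = 32.059 cmH2O; new PIP = 32.059 + (3.968) = 36.027 cmH2O.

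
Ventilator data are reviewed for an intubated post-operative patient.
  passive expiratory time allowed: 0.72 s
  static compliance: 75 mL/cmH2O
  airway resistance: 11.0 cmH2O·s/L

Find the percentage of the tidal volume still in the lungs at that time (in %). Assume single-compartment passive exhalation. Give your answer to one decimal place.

41.8

τ = R × C = 11.0 × 75 mL/cmH2O = 11.0 × 0.075 L/cmH2O = 0.825 s.
Passive exhalation: V(t)/V₀ = e^(−t/τ) = e^(−0.72/0.825) = 0.4178.
Fraction remaining = 0.4178 → 41.78%.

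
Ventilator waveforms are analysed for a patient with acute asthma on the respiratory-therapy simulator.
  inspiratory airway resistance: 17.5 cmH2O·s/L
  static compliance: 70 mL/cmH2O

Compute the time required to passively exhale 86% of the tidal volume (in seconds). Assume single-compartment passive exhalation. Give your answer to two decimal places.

2.41

τ = R × C = 17.5 × 70 mL/cmH2O = 17.5 × 0.070 L/cmH2O = 1.225 s.
Exhaled fraction f = 1 − e^(−t/τ) → t = −τ·ln(1 − f) = −1.225·ln(0.14) = 2.408 s.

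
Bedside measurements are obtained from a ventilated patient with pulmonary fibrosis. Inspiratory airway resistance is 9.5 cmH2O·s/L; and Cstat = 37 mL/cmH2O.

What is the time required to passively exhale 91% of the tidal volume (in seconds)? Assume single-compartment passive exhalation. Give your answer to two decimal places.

0.85

τ = R × C = 9.5 × 37 mL/cmH2O = 9.5 × 0.037 L/cmH2O = 0.3515 s.
Exhaled fraction f = 1 − e^(−t/τ) → t = −τ·ln(1 − f) = −0.3515·ln(0.09) = 0.8464 s.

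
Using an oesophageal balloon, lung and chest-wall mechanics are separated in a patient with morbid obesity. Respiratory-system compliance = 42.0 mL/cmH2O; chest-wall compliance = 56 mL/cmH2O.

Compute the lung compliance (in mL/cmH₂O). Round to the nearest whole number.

1/CL = 1/Crs − 1/Ccw.
1/CL = 1/42.0 − 1/56 = 0.005952.
CL = 168.01 mL/cmH2O.

168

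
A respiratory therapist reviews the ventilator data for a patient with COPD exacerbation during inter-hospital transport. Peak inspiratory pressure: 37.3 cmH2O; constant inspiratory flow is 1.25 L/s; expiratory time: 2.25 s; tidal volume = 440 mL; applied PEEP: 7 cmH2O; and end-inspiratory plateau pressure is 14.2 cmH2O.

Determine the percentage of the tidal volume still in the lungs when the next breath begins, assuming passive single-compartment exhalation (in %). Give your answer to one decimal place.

R = (PIP − Pplat)/V̇ = (37.3 − 14.2) / 1.25 = 23.1/1.25 = 18.48 cmH2O·s/L.
C = Vt/(Pplat − PEEP) = 440.0 / (14.2 − 7) = 440.0/7.2 = 61.111 mL/cmH2O.
τ = R × C = 18.48 × 0.06111 L/cmH2O = 1.129 s.
Fraction remaining at end-expiration = e^(−Te/τ) = e^(−2.25/1.129) = 0.1363 → 13.63%.

13.6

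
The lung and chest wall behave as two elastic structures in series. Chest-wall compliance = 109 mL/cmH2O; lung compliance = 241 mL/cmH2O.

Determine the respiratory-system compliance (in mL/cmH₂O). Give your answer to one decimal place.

Lung and chest wall are elastances in series: 1/Crs = 1/CL + 1/Ccw.
1/Crs = 1/241 + 1/109 = 0.01332.
Crs = 75.075 mL/cmH2O.

75.1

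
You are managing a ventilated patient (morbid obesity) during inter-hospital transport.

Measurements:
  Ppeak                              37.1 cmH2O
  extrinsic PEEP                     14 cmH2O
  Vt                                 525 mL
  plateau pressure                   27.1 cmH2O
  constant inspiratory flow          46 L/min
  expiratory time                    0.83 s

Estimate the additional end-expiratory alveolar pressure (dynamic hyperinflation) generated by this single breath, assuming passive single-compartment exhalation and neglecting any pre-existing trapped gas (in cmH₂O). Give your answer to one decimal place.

2.7

Flow: 46 L/min ÷ 60 = 0.7667 L/s.
R = (PIP − Pplat)/V̇ = (37.1 − 27.1) / 0.7667 = 10.0/0.7667 = 13.043 cmH2O·s/L.
C = Vt/(Pplat − PEEP) = 525.0 / (27.1 − 14) = 525.0/13.1 = 40.076 mL/cmH2O.
τ = R × C = 13.043 × 0.04008 L/cmH2O = 0.5228 s.
Fraction remaining = e^(−Te/τ) = e^(−0.83/0.5228) = 0.2044; trapped volume = 525.0 × 0.2044 = 107.31 mL.
Additional alveolar pressure from trapping ≈ V_trapped / C = 107.31 / 40.076 = 2.678 cmH2O.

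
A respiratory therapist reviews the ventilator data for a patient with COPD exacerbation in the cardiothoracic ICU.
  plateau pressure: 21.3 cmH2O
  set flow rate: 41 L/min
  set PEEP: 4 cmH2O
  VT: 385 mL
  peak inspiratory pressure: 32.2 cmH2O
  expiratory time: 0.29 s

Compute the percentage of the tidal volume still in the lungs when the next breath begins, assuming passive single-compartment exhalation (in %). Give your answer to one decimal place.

Flow: 41 L/min ÷ 60 = 0.6833 L/s.
R = (PIP − Pplat)/V̇ = (32.2 − 21.3) / 0.6833 = 10.9/0.6833 = 15.952 cmH2O·s/L.
C = Vt/(Pplat − PEEP) = 385.0 / (21.3 − 4) = 385.0/17.3 = 22.254 mL/cmH2O.
τ = R × C = 15.952 × 0.02225 L/cmH2O = 0.3549 s.
Fraction remaining at end-expiration = e^(−Te/τ) = e^(−0.29/0.3549) = 0.4417 → 44.17%.

44.2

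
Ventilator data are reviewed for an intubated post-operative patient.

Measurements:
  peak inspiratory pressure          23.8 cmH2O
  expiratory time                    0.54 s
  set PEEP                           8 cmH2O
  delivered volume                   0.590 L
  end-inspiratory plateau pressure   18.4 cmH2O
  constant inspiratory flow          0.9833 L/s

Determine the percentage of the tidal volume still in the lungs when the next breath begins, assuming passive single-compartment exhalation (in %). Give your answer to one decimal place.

R = (PIP − Pplat)/V̇ = (23.8 − 18.4) / 0.9833 = 5.4/0.9833 = 5.492 cmH2O·s/L.
C = Vt/(Pplat − PEEP) = 590.0 / (18.4 − 8) = 590.0/10.4 = 56.731 mL/cmH2O.
τ = R × C = 5.492 × 0.05673 L/cmH2O = 0.3116 s.
Fraction remaining at end-expiration = e^(−Te/τ) = e^(−0.54/0.3116) = 0.1768 → 17.68%.

17.7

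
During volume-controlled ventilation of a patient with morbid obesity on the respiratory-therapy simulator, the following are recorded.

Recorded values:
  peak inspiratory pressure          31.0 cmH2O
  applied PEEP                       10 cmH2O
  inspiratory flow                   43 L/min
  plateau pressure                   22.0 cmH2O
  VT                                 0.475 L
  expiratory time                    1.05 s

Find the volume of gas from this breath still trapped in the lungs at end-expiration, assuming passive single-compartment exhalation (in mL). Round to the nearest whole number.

Flow: 43 L/min ÷ 60 = 0.7167 L/s.
R = (PIP − Pplat)/V̇ = (31.0 − 22.0) / 0.7167 = 9.0/0.7167 = 12.558 cmH2O·s/L.
C = Vt/(Pplat − PEEP) = 475.0 / (22.0 − 10) = 475.0/12.0 = 39.583 mL/cmH2O.
τ = R × C = 12.558 × 0.03958 L/cmH2O = 0.497 s.
Fraction remaining = e^(−Te/τ) = e^(−1.05/0.497) = 0.1209.
Trapped volume = 475.0 × 0.1209 = 57.428 mL.

57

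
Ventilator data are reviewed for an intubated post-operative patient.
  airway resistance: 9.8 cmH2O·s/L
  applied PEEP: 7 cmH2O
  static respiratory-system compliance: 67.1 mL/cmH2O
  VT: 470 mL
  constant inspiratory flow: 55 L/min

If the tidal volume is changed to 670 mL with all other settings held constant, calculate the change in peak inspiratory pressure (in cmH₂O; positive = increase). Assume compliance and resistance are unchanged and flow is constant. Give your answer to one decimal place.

3.0

PIP = Vt/C + R·V̇ + PEEP (constant-flow equation of motion).
Only the elastic term changes: ΔPIP = ΔVt / C = (670 − 470) / 67.1 = 2.981 cmH2O.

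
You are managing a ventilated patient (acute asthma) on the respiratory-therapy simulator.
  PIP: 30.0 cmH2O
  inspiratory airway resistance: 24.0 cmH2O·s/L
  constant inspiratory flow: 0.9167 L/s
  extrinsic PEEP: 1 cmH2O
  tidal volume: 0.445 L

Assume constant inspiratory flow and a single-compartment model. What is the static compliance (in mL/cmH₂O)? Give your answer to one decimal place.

Equation of motion (constant flow): PIP = Vt/C + R·V̇ + PEEP.
Vt/C = PIP − R·V̇ − PEEP = 30.0 − 24.0×0.9167 − 1 = 30.0 − 22.001 − 1 = 6.999 cmH2O.
C = Vt / 6.999 = 445 / 6.999 = 63.581 mL/cmH2O.

63.6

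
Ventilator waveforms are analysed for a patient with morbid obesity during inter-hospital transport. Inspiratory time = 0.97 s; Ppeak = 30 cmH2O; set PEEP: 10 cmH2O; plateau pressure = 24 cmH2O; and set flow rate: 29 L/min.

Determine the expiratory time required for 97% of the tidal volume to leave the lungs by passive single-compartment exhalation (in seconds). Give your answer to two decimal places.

1.46

Flow: 29 L/min ÷ 60 = 0.4833 L/s.
Vt = flow × Ti = 0.4833 L/s × 0.97 s × 1000 mL/L = 468.8 mL.
R = (PIP − Pplat)/V̇ = (30 − 24) / 0.4833 = 6.0/0.4833 = 12.415 cmH2O·s/L.
C = Vt/(Pplat − PEEP) = 468.8 / (24 − 10) = 468.8/14.0 = 33.486 mL/cmH2O.
τ = R × C = 12.415 × 0.03349 L/cmH2O = 0.4158 s.
t = −τ·ln(1 − 0.97) = −0.4158·ln(0.03) = 1.458 s.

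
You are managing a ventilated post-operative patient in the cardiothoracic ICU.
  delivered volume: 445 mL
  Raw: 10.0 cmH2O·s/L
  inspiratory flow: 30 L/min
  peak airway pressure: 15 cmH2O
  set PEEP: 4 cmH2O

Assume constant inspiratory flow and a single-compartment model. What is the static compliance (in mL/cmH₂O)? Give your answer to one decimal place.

Flow: 30 L/min ÷ 60 = 0.5 L/s.
Equation of motion (constant flow): PIP = Vt/C + R·V̇ + PEEP.
Vt/C = PIP − R·V̇ − PEEP = 15 − 10.0×0.5 − 4 = 15 − 5.0 − 4 = 6.0 cmH2O.
C = Vt / 6.0 = 445 / 6.0 = 74.167 mL/cmH2O.

74.2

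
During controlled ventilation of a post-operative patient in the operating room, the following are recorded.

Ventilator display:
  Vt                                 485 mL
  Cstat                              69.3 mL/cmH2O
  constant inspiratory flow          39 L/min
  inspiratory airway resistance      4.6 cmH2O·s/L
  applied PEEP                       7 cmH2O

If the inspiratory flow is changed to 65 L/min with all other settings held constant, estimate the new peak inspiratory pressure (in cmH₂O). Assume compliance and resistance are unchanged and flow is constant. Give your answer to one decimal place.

19.0

Flow: 39 L/min ÷ 60 = 0.65 L/s.
New flow: 65 L/min ÷ 60 = 1.0833 L/s.
PIP = Vt/C + R·V̇ + PEEP (constant-flow equation of motion).
Only the resistive term changes: ΔPIP = R × ΔV̇ = 4.6 × (1.0833 − 0.65) = 4.6 × 0.4333 = 1.993 cmH2O.
Original PIP = 485/69.3 + 4.6×0.65 + 7 = 16.989 cmH2O; new PIP = 16.989 + (1.993) = 18.982 cmH2O.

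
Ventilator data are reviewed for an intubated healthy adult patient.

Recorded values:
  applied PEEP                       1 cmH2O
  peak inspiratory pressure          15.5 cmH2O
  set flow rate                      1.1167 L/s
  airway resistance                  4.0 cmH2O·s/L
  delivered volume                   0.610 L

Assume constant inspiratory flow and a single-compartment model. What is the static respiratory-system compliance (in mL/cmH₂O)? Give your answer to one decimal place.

60.8

Equation of motion (constant flow): PIP = Vt/C + R·V̇ + PEEP.
Vt/C = PIP − R·V̇ − PEEP = 15.5 − 4.0×1.1167 − 1 = 15.5 − 4.467 − 1 = 10.033 cmH2O.
C = Vt / 10.033 = 610 / 10.033 = 60.799 mL/cmH2O.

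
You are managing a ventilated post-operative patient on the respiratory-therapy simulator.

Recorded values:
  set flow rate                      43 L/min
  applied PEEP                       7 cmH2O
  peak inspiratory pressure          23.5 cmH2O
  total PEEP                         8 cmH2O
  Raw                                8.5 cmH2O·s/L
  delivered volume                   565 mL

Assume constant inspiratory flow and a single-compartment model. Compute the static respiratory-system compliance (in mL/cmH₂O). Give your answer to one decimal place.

Flow: 43 L/min ÷ 60 = 0.7167 L/s.
Total PEEP = 8 cmH2O (set 7 + intrinsic 1); this is the baseline alveolar pressure.
Equation of motion (constant flow): PIP = Vt/C + R·V̇ + PEEP.
Vt/C = PIP − R·V̇ − PEEP = 23.5 − 8.5×0.7167 − 8 = 23.5 − 6.092 − 8 = 9.408 cmH2O.
C = Vt / 9.408 = 565 / 9.408 = 60.055 mL/cmH2O.

60.1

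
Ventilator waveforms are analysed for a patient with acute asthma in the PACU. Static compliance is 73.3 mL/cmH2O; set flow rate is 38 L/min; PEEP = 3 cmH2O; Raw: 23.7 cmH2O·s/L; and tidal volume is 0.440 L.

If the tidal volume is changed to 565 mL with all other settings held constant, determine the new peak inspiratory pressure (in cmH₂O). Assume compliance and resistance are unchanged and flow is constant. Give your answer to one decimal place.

Flow: 38 L/min ÷ 60 = 0.6333 L/s.
PIP = Vt/C + R·V̇ + PEEP (constant-flow equation of motion).
Only the elastic term changes: ΔPIP = ΔVt / C = (565 − 440) / 73.3 = 1.705 cmH2O.
Original PIP = 440/73.3 + 23.7×0.6333 + 3 = 24.012 cmH2O; new PIP = 24.012 + (1.705) = 25.717 cmH2O.

25.7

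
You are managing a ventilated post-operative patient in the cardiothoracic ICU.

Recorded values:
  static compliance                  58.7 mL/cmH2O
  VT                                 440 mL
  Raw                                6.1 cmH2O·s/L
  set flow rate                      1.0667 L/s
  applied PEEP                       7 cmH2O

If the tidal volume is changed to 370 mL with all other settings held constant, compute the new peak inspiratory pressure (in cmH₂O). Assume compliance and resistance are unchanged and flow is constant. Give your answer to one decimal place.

19.8

PIP = Vt/C + R·V̇ + PEEP (constant-flow equation of motion).
Only the elastic term changes: ΔPIP = ΔVt / C = (370 − 440) / 58.7 = -1.193 cmH2O.
Original PIP = 440/58.7 + 6.1×1.0667 + 7 = 21.003 cmH2O; new PIP = 21.003 + (-1.193) = 19.81 cmH2O.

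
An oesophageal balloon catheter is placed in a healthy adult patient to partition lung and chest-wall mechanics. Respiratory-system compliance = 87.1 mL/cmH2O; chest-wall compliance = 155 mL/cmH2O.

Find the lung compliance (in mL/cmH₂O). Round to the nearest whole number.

1/CL = 1/Crs − 1/Ccw.
1/CL = 1/87.1 − 1/155 = 0.005029.
CL = 198.85 mL/cmH2O.

199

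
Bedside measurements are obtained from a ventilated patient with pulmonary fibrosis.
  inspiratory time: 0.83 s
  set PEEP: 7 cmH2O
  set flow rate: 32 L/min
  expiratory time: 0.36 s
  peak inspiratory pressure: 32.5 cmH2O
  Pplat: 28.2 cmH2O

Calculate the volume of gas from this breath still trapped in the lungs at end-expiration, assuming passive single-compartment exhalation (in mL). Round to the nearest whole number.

52

Flow: 32 L/min ÷ 60 = 0.5333 L/s.
Vt = flow × Ti = 0.5333 L/s × 0.83 s × 1000 mL/L = 442.64 mL.
R = (PIP − Pplat)/V̇ = (32.5 − 28.2) / 0.5333 = 4.3/0.5333 = 8.063 cmH2O·s/L.
C = Vt/(Pplat − PEEP) = 442.64 / (28.2 − 7) = 442.64/21.2 = 20.879 mL/cmH2O.
τ = R × C = 8.063 × 0.02088 L/cmH2O = 0.1684 s.
Fraction remaining = e^(−Te/τ) = e^(−0.36/0.1684) = 0.1179.
Trapped volume = 442.64 × 0.1179 = 52.187 mL.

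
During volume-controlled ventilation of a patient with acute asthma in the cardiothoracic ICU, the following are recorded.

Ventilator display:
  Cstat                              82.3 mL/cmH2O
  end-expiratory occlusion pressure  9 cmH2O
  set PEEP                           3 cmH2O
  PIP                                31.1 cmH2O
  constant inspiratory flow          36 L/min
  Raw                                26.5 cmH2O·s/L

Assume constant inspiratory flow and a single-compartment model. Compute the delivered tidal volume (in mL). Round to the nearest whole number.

Flow: 36 L/min ÷ 60 = 0.6 L/s.
Total PEEP = 9 cmH2O (set 3 + intrinsic 6); this is the baseline alveolar pressure.
Equation of motion (constant flow): PIP = Vt/C + R·V̇ + PEEP.
Vt/C = PIP − R·V̇ − PEEP = 31.1 − 15.9 − 9 = 6.2 cmH2O.
Vt = C × 6.2 = 82.3 × 6.2 = 510.26 mL.

510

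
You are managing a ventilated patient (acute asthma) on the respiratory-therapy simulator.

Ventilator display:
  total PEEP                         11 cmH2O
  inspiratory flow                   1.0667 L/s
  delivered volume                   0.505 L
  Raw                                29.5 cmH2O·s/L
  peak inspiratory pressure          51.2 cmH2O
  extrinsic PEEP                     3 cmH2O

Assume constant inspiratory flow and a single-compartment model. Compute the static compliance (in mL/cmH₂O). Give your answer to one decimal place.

Total PEEP = 11 cmH2O (set 3 + intrinsic 8); this is the baseline alveolar pressure.
Equation of motion (constant flow): PIP = Vt/C + R·V̇ + PEEP.
Vt/C = PIP − R·V̇ − PEEP = 51.2 − 29.5×1.0667 − 11 = 51.2 − 31.468 − 11 = 8.732 cmH2O.
C = Vt / 8.732 = 505 / 8.732 = 57.833 mL/cmH2O.

57.8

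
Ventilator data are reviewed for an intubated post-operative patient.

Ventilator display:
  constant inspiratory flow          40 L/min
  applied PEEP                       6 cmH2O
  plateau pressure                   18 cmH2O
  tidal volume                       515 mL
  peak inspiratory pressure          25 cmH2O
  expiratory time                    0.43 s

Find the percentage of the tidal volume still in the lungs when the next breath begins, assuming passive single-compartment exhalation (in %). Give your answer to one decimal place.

Flow: 40 L/min ÷ 60 = 0.6667 L/s.
R = (PIP − Pplat)/V̇ = (25 − 18) / 0.6667 = 7.0/0.6667 = 10.499 cmH2O·s/L.
C = Vt/(Pplat − PEEP) = 515.0 / (18 − 6) = 515.0/12.0 = 42.917 mL/cmH2O.
τ = R × C = 10.499 × 0.04292 L/cmH2O = 0.4506 s.
Fraction remaining at end-expiration = e^(−Te/τ) = e^(−0.43/0.4506) = 0.3851 → 38.51%.

38.5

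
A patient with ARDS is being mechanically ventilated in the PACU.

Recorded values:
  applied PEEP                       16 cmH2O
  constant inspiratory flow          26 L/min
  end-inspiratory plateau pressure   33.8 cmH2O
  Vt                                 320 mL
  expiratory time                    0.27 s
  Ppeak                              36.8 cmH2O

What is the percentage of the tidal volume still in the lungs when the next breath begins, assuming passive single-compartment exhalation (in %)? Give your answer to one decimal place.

11.4

Flow: 26 L/min ÷ 60 = 0.4333 L/s.
R = (PIP − Pplat)/V̇ = (36.8 − 33.8) / 0.4333 = 3.0/0.4333 = 6.924 cmH2O·s/L.
C = Vt/(Pplat − PEEP) = 320.0 / (33.8 − 16) = 320.0/17.8 = 17.978 mL/cmH2O.
τ = R × C = 6.924 × 0.01798 L/cmH2O = 0.1245 s.
Fraction remaining at end-expiration = e^(−Te/τ) = e^(−0.27/0.1245) = 0.1143 → 11.43%.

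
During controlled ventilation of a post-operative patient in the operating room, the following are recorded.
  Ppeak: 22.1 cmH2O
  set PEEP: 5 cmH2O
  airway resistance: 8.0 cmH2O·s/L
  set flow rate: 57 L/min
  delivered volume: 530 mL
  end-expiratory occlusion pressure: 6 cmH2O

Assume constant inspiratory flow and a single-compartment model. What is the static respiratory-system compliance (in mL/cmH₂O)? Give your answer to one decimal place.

Flow: 57 L/min ÷ 60 = 0.95 L/s.
Total PEEP = 6 cmH2O (set 5 + intrinsic 1); this is the baseline alveolar pressure.
Equation of motion (constant flow): PIP = Vt/C + R·V̇ + PEEP.
Vt/C = PIP − R·V̇ − PEEP = 22.1 − 8.0×0.95 − 6 = 22.1 − 7.6 − 6 = 8.5 cmH2O.
C = Vt / 8.5 = 530 / 8.5 = 62.353 mL/cmH2O.

62.4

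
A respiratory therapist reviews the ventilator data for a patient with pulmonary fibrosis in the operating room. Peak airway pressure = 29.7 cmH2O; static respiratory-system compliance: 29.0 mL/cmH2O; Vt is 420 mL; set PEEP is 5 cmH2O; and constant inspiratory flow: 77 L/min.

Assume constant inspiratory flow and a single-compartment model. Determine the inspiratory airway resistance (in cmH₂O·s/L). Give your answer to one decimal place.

8.0

Flow: 77 L/min ÷ 60 = 1.2833 L/s.
Equation of motion (constant flow): PIP = Vt/C + R·V̇ + PEEP.
R·V̇ = PIP − Vt/C − PEEP = 29.7 − 420/29.0 − 5 = 29.7 − 14.483 − 5 = 10.217 cmH2O.
R = 10.217 / 1.2833 = 7.962 cmH2O·s/L.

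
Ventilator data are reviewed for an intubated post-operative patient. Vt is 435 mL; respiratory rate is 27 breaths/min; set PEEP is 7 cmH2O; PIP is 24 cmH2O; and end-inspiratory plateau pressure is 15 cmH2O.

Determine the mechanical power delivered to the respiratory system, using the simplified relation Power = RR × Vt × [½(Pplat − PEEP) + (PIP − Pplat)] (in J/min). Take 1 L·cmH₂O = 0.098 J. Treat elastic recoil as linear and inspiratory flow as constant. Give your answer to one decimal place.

15.0

Per-breath work = Vt × [½(Pplat−PEEP) + (PIP−Pplat)] = 0.435 × [0.5×8.0 + 9.0] = 0.435 × 13.0 = 5.655 L·cmH2O.
Power = 27 × 5.655 = 152.69 L·cmH2O/min.
× 0.098 J/(L·cmH2O) → 14.964 J/min.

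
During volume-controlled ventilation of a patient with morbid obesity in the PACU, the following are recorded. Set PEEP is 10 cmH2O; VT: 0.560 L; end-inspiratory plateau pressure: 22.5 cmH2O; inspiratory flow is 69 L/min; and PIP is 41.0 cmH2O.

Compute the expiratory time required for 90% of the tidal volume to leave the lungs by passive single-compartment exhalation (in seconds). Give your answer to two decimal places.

Flow: 69 L/min ÷ 60 = 1.15 L/s.
R = (PIP − Pplat)/V̇ = (41.0 − 22.5) / 1.15 = 18.5/1.15 = 16.087 cmH2O·s/L.
C = Vt/(Pplat − PEEP) = 560.0 / (22.5 − 10) = 560.0/12.5 = 44.8 mL/cmH2O.
τ = R × C = 16.087 × 0.0448 L/cmH2O = 0.7207 s.
t = −τ·ln(1 − 0.90) = −0.7207·ln(0.1) = 1.659 s.

1.66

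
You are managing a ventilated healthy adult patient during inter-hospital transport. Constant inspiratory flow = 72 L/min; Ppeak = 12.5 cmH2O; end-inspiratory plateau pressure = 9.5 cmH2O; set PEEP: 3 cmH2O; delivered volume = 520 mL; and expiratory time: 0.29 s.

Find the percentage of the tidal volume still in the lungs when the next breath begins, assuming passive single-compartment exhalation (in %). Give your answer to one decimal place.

23.5

Flow: 72 L/min ÷ 60 = 1.2 L/s.
R = (PIP − Pplat)/V̇ = (12.5 − 9.5) / 1.2 = 3.0/1.2 = 2.5 cmH2O·s/L.
C = Vt/(Pplat − PEEP) = 520.0 / (9.5 − 3) = 520.0/6.5 = 80.0 mL/cmH2O.
τ = R × C = 2.5 × 0.08 L/cmH2O = 0.2 s.
Fraction remaining at end-expiration = e^(−Te/τ) = e^(−0.29/0.2) = 0.2346 → 23.46%.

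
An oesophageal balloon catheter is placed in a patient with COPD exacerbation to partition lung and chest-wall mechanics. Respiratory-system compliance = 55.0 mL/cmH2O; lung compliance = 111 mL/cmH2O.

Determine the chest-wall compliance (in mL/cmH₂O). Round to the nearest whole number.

1/Ccw = 1/Crs − 1/CL.
1/Ccw = 1/55.0 − 1/111 = 0.009173.
Ccw = 109.02 mL/cmH2O.

109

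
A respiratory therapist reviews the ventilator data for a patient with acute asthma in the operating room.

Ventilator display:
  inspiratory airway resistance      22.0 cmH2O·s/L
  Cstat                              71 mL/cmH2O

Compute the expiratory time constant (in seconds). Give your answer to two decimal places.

1.56

τ = R × C = 22.0 × 71 mL/cmH2O = 22.0 × 0.071 L/cmH2O = 1.562 s.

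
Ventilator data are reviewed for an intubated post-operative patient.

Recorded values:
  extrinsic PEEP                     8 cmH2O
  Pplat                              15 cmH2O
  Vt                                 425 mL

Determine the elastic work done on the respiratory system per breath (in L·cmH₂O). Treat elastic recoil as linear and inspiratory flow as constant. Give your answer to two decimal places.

Elastic work ≈ ½ × (Pplat − PEEP) × Vt = 0.5 × (15 − 8) × 0.425 L = 0.5 × 7.0 × 0.425 = 1.488 L·cmH2O.

1.49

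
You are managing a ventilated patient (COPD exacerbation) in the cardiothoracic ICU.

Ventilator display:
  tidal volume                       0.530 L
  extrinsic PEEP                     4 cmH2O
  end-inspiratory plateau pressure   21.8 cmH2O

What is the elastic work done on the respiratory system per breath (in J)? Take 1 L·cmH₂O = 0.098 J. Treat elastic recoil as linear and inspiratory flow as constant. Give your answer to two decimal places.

0.46

Elastic work ≈ ½ × (Pplat − PEEP) × Vt = 0.5 × (21.8 − 4) × 0.530 L = 0.5 × 17.8 × 0.530 = 4.717 L·cmH2O.
× 0.098 J/(L·cmH2O) → 0.4623 J.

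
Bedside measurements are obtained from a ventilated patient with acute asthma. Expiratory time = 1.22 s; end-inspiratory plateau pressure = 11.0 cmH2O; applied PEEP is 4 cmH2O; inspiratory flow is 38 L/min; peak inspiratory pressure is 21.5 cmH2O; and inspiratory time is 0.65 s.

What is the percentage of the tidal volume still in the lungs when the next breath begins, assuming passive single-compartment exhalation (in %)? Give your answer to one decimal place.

Flow: 38 L/min ÷ 60 = 0.6333 L/s.
Vt = flow × Ti = 0.6333 L/s × 0.65 s × 1000 mL/L = 411.65 mL.
R = (PIP − Pplat)/V̇ = (21.5 − 11.0) / 0.6333 = 10.5/0.6333 = 16.58 cmH2O·s/L.
C = Vt/(Pplat − PEEP) = 411.65 / (11.0 − 4) = 411.65/7.0 = 58.807 mL/cmH2O.
τ = R × C = 16.58 × 0.05881 L/cmH2O = 0.9751 s.
Fraction remaining at end-expiration = e^(−Te/τ) = e^(−1.22/0.9751) = 0.2862 → 28.62%.

28.6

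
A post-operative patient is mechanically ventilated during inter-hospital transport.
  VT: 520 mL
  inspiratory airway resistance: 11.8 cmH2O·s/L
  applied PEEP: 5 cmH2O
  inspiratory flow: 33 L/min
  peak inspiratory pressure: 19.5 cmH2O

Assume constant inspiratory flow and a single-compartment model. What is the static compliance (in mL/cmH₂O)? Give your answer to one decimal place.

Flow: 33 L/min ÷ 60 = 0.55 L/s.
Equation of motion (constant flow): PIP = Vt/C + R·V̇ + PEEP.
Vt/C = PIP − R·V̇ − PEEP = 19.5 − 11.8×0.55 − 5 = 19.5 − 6.49 − 5 = 8.01 cmH2O.
C = Vt / 8.01 = 520 / 8.01 = 64.919 mL/cmH2O.

64.9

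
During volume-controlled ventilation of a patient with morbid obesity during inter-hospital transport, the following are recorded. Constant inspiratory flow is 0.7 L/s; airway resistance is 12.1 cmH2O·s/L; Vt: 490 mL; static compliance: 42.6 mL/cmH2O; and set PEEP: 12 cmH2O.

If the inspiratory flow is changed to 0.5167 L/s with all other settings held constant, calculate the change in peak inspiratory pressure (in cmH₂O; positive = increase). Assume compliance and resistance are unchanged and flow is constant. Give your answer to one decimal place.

PIP = Vt/C + R·V̇ + PEEP (constant-flow equation of motion).
Only the resistive term changes: ΔPIP = R × ΔV̇ = 12.1 × (0.5167 − 0.7) = 12.1 × -0.1833 = -2.218 cmH2O.

-2.2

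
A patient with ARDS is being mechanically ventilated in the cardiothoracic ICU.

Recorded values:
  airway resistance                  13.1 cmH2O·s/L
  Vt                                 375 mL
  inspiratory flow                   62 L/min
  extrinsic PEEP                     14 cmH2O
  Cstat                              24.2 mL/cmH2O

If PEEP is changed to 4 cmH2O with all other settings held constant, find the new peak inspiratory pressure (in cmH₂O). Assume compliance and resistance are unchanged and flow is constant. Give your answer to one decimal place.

33.0

Flow: 62 L/min ÷ 60 = 1.0333 L/s.
PIP = Vt/C + R·V̇ + PEEP (constant-flow equation of motion).
Only the baseline term changes: ΔPIP = ΔPEEP = 4 − 14 = -10.0 cmH2O.
Original PIP = 375/24.2 + 13.1×1.0333 + 14 = 43.032 cmH2O; new PIP = 43.032 + (-10.0) = 33.032 cmH2O.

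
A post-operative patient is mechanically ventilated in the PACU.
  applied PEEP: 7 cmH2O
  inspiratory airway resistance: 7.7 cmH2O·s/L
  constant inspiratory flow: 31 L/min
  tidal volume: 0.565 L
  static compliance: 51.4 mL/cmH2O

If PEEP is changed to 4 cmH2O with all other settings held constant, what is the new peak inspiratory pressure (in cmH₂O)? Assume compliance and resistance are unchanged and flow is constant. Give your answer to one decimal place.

Flow: 31 L/min ÷ 60 = 0.5167 L/s.
PIP = Vt/C + R·V̇ + PEEP (constant-flow equation of motion).
Only the baseline term changes: ΔPIP = ΔPEEP = 4 − 7 = -3.0 cmH2O.
Original PIP = 565/51.4 + 7.7×0.5167 + 7 = 21.971 cmH2O; new PIP = 21.971 + (-3.0) = 18.971 cmH2O.

19.0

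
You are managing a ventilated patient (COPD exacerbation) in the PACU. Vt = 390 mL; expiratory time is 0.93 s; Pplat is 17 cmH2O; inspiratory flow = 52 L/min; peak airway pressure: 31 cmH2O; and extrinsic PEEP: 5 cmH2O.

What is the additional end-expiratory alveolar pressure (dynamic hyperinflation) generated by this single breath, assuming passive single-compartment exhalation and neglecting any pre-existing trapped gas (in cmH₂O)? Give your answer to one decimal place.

2.0

Flow: 52 L/min ÷ 60 = 0.8667 L/s.
R = (PIP − Pplat)/V̇ = (31 − 17) / 0.8667 = 14.0/0.8667 = 16.153 cmH2O·s/L.
C = Vt/(Pplat − PEEP) = 390.0 / (17 − 5) = 390.0/12.0 = 32.5 mL/cmH2O.
τ = R × C = 16.153 × 0.0325 L/cmH2O = 0.525 s.
Fraction remaining = e^(−Te/τ) = e^(−0.93/0.525) = 0.1701; trapped volume = 390.0 × 0.1701 = 66.339 mL.
Additional alveolar pressure from trapping ≈ V_trapped / C = 66.339 / 32.5 = 2.041 cmH2O.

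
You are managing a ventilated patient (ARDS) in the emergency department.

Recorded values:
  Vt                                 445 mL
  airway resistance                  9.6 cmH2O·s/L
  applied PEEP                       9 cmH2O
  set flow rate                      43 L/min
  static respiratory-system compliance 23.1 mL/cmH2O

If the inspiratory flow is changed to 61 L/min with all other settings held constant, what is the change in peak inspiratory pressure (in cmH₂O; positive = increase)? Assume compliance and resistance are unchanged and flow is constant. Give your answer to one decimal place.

Flow: 43 L/min ÷ 60 = 0.7167 L/s.
New flow: 61 L/min ÷ 60 = 1.0167 L/s.
PIP = Vt/C + R·V̇ + PEEP (constant-flow equation of motion).
Only the resistive term changes: ΔPIP = R × ΔV̇ = 9.6 × (1.0167 − 0.7167) = 9.6 × 0.3 = 2.88 cmH2O.

2.9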